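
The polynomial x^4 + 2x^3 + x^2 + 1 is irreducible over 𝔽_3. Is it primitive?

No

Write f(x) = x^4 + 2x^3 + x^2 + 1.
|GF(3^4)^×| = 3^4 − 1 = 80. Prime factorization: 80 = 2^4·5.
f is primitive ⇔ x has order 80 in GF(3)[x]/(f), i.e. x^(80/q) ≠ 1 for each prime q | 80.
x^(40) mod f = 1
x^(16) mod f = x^3 + x^2 + 2x.
Since x^(40) = 1, the order of x divides 40 < 80; not primitive.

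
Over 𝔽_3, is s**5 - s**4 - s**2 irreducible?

No

Write P(s) = s**5 - s**4 - s**2.
Check for roots in 𝔽_3: P(0) = 0 → root; P(1) = 2; P(2) = 0 → root.
P(0) = 0, so (s) divides P(s); P is reducible.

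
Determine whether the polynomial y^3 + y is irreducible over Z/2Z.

Write m(y) = y^3 + y.
Check for roots in Z/2Z: m(0) = 0 → root; m(1) = 0 → root.
m(0) = 0, so (y) divides m(y); m is reducible.

No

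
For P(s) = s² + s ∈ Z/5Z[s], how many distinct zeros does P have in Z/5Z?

2

Evaluate at each of the 5 elements of Z/5Z:
P(0) = 0 → root; P(1) = 2; P(2) = 1; P(3) = 2; P(4) = 0 → root.
Roots: {0, 4}.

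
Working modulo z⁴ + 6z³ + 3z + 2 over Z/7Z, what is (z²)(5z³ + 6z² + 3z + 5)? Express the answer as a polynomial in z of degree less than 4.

Multiply in Z/7Z[z]: (z²)·(5z³ + 6z² + 3z + 5) = 5z⁵ + 6z⁴ + 3z³ + 5z².
Reduce using z⁴ ≡ z³ + 4z + 5 (mod z⁴ + 6z³ + 3z + 2).
Reduced: 4z² + 6z + 6.

4z^2 + 6z + 6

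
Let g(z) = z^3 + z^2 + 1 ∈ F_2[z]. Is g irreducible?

Check for roots in F_2: g(0) = 1; g(1) = 1.
No roots. A degree-3 polynomial over a field with no linear factor is irreducible.

Yes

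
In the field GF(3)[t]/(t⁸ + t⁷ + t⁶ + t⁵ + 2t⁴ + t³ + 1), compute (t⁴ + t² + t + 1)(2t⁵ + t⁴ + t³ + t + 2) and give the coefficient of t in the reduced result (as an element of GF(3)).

Multiply in GF(3)[t]: (t⁴ + t² + t + 1)·(2t⁵ + t⁴ + t³ + t + 2) = 2t⁹ + t⁸ + 2t⁵ + t⁴ + 2t³ + 2.
Reduce using t⁸ ≡ 2t⁷ + 2t⁶ + 2t⁵ + t⁴ + 2t³ + 2 (mod t⁸ + t⁷ + t⁶ + t⁵ + 2t⁴ + t³ + 1).
Reduced: 2t⁷ + 2t⁶ + 2t⁵ + t⁴ + t.

1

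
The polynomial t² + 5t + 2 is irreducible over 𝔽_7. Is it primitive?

Write f(t) = t² + 5t + 2.
|GF(7^2)^×| = 7^2 − 1 = 48. Prime factorization: 48 = 2^4·3.
f is primitive ⇔ t has order 48 in GF(7)[t]/(f), i.e. t^(48/q) ≠ 1 for each prime q | 48.
t^(24) mod f = 1
t^(16) mod f = 4.
Since t^(24) = 1, the order of t divides 24 < 48; not primitive.

No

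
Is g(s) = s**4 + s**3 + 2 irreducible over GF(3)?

Yes

Check for roots in GF(3): g(0) = 2; g(1) = 1; g(2) = 2.
No roots, so no linear factors.
Monic irreducibles of degree 2 over GF(3): s**2 + 1, s**2 + s + 2, s**2 + 2s + 2.
None of them divide g (all give nonzero remainder).
No irreducible factor of degree ≤ 2 exists, so g is irreducible over GF(3).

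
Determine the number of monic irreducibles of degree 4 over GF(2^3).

The number of monic irreducibles of degree 4 over GF(8) is (1/4)·Σ_{d∣4} μ(4/d) 8^d.
Divisors of 4: 1, 2, 4; μ(4/d) for each: 0, -1, 1.
Σ = − 8^2 + 8^4 = 4032.
N = 4032/4 = 1008.

1008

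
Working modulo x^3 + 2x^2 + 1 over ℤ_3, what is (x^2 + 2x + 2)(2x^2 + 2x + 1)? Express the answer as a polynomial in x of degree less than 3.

Multiply in ℤ_3[x]: (x^2 + 2x + 2)·(2x^2 + 2x + 1) = 2x^4 + 2.
Reduce using x^3 ≡ x^2 + 2 (mod x^3 + 2x^2 + 1).
Reduced: 2x^2 + x.

2x^2 + x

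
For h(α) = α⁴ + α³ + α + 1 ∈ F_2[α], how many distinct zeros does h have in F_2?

1

Evaluate at each of the 2 elements of F_2:
h(0) = 1; h(1) = 0 → root.
Roots: {1}.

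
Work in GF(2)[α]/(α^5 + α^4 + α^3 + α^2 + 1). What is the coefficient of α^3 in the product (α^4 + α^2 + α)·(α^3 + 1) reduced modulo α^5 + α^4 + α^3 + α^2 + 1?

Multiply in GF(2)[α]: (α^4 + α^2 + α)·(α^3 + 1) = α^7 + α^5 + α^2 + α.
Reduce using α^5 ≡ α^4 + α^3 + α^2 + 1 (mod α^5 + α^4 + α^3 + α^2 + 1).
Reduced: α^4 + α^2 + 1.

0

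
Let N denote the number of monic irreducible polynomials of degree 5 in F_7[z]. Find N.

3360

Gauss's count: N_{7}(5) = (1/5) Σ_{d|5} μ(5/d)·7^d.
Divisors of 5: 1, 5; μ(5/d) for each: -1, 1.
Σ = − 7^1 + 7^5 = 16800.
N = 16800/5 = 3360.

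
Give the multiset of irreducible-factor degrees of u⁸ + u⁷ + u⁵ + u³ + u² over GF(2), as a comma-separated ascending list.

Write f(u) = u⁸ + u⁷ + u⁵ + u³ + u².
Roots in GF(2): f(0) = 0 → root; f(1) = 1.
Linear factors from roots: (u).
Complete factorization: f(u) = (u)^2·(u² + u + 1)^3.
Factor degrees with multiplicity: 1 + 1 + 2 + 2 + 2 = 8.

1, 1, 2, 2, 2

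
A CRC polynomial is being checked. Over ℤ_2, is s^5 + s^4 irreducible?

No

Write h(s) = s^5 + s^4.
Check for roots in ℤ_2: h(0) = 0 → root; h(1) = 0 → root.
h(0) = 0, so (s) divides h(s); h is reducible.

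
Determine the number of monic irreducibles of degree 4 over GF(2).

The number of monic irreducibles of degree 4 over GF(2) is (1/4)·Σ_{d∣4} μ(4/d) 2^d.
Divisors of 4: 1, 2, 4; μ(4/d) for each: 0, -1, 1.
Σ = − 2^2 + 2^4 = 12.
N = 12/4 = 3.

3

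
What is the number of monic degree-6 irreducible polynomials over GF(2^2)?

670

The number of monic irreducibles of degree 6 over GF(4) is (1/6)·Σ_{d∣6} μ(6/d) 4^d.
Divisors of 6: 1, 2, 3, 6; μ(6/d) for each: 1, -1, -1, 1.
Σ = 4^1 − 4^2 − 4^3 + 4^6 = 4020.
N = 4020/6 = 670.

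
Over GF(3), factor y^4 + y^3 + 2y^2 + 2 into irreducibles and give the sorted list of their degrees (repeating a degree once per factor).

Write f(y) = y^4 + y^3 + 2y^2 + 2.
Roots in GF(3): f(0) = 2; f(1) = 0 → root; f(2) = 1.
Linear factors from roots: (y + 2).
Complete factorization: f(y) = (y + 2)·(y^3 + 2y^2 + y + 1).
Factor degrees with multiplicity: 1 + 3 = 4.

1, 3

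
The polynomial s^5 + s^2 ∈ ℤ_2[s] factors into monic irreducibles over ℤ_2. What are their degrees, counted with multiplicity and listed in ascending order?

1, 1, 1, 2

Write f(s) = s^5 + s^2.
Roots in ℤ_2: f(0) = 0 → root; f(1) = 0 → root.
Linear factors from roots: (s), (s + 1).
Complete factorization: f(s) = (s + 1)·(s)^2·(s^2 + s + 1).
Factor degrees with multiplicity: 1 + 1 + 1 + 2 = 5.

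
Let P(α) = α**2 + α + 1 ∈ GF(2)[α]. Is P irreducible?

Check for roots in GF(2): P(0) = 1; P(1) = 1.
No roots. A degree-2 polynomial over a field with no linear factor is irreducible.

Yes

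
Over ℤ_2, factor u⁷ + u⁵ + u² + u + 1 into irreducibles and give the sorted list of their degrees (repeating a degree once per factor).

7

Write f(u) = u⁷ + u⁵ + u² + u + 1.
Roots in ℤ_2: f(0) = 1; f(1) = 1.
Complete factorization: f(u) = (u⁷ + u⁵ + u² + u + 1).
Factor degrees with multiplicity: 7 = 7.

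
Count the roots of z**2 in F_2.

Write g(z) = z**2.
Evaluate at each of the 2 elements of F_2:
g(0) = 0 → root; g(1) = 1.
Roots: {0}.

1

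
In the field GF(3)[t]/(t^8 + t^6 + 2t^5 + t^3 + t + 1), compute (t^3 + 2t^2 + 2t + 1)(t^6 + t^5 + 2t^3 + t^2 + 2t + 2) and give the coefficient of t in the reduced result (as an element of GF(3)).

Multiply in GF(3)[t]: (t^3 + 2t^2 + 2t + 1)·(t^6 + t^5 + 2t^3 + t^2 + 2t + 2) = t^9 + t^7 + 2t^6 + 2t^4 + t^3 + 2.
Reduce using t^8 ≡ 2t^6 + t^5 + 2t^3 + 2t + 2 (mod t^8 + t^6 + 2t^5 + t^3 + t + 1).
Reduced: t^4 + t^3 + 2t^2 + 2t + 2.

2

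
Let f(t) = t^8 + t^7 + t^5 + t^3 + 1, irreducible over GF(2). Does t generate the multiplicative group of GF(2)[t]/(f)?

Yes

|GF(2^8)^×| = 2^8 − 1 = 255. Prime factorization: 255 = 3·5·17.
f is primitive ⇔ t has order 255 in GF(2)[t]/(f), i.e. t^(255/q) ≠ 1 for each prime q | 255.
t^(85) mod f = t^7 + t^6 + t^2 + t.
t^(51) mod f = t^7 + t^6 + t^4 + t^3 + t^2.
t^(15) mod f = t^3 + t^2.
None equal 1, so t has full order 255; f is primitive.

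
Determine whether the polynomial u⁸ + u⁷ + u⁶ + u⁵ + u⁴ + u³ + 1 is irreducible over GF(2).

Yes

Write g(u) = u⁸ + u⁷ + u⁶ + u⁵ + u⁴ + u³ + 1.
Check for roots in GF(2): g(0) = 1; g(1) = 1.
No roots, so no linear factors.
Monic irreducibles of degree 2 over GF(2): u² + u + 1.
None of them divide g (all give nonzero remainder).
Monic irreducibles of degree 3 over GF(2): u³ + u + 1, u³ + u² + 1.
None of them divide g (all give nonzero remainder).
Monic irreducibles of degree 4 over GF(2): u⁴ + u + 1, u⁴ + u³ + 1, u⁴ + u³ + u² + u + 1.
None of them divide g (all give nonzero remainder).
No irreducible factor of degree ≤ 4 exists, so g is irreducible over GF(2).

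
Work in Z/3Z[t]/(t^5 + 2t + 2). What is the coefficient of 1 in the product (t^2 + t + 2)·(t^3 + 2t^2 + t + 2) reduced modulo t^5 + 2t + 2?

Multiply in Z/3Z[t]: (t^2 + t + 2)·(t^3 + 2t^2 + t + 2) = t^5 + 2t^3 + t^2 + t + 1.
Reduce using t^5 ≡ t + 1 (mod t^5 + 2t + 2).
Reduced: 2t^3 + t^2 + 2t + 2.

2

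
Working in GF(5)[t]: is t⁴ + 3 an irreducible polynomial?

Write m(t) = t⁴ + 3.
Check for roots in GF(5): m(0) = 3; m(1) = 4; m(2) = 4; m(3) = 4; m(4) = 4.
No roots, so no linear factors.
Degree-2 irreducible divisors: test the 10 monic irreducibles of degree 2 over GF(5).
None of them divide m (all give nonzero remainder).
No irreducible factor of degree ≤ 2 exists, so m is irreducible over GF(5).

Yes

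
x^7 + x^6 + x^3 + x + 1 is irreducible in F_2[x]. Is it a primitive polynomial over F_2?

Yes

Write f(x) = x^7 + x^6 + x^3 + x + 1.
|GF(2^7)^×| = 2^7 − 1 = 127. Prime factorization: 127 = 127.
f is primitive ⇔ x has order 127 in GF(2)[x]/(f), i.e. x^(127/q) ≠ 1 for each prime q | 127.
x^(1) mod f = x.
None equal 1, so x has full order 127; f is primitive.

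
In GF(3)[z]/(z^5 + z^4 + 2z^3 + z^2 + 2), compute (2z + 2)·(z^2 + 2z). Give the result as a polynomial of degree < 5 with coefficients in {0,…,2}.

Multiply in GF(3)[z]: (2z + 2)·(z^2 + 2z) = 2z^3 + z.
Reduced: 2z^3 + z.

2z^3 + z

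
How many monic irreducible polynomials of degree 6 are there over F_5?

2580

By the necklace-counting formula, N_5(6) = (1/6) Σ_{d|6} μ(6/d)·5^d.
Divisors of 6: 1, 2, 3, 6; μ(6/d) for each: 1, -1, -1, 1.
Σ = 5^1 − 5^2 − 5^3 + 5^6 = 15480.
N = 15480/6 = 2580.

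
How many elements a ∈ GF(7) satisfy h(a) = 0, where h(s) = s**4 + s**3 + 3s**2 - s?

Evaluate at each of the 7 elements of GF(7):
h(0) = 0 → root; h(1) = 4; h(2) = 6; h(3) = 6; h(4) = 0 → root; h(5) = 1; h(6) = 4.
Roots: {0, 4}.

2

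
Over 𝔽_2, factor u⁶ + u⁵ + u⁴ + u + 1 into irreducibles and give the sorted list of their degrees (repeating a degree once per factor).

Write f(u) = u⁶ + u⁵ + u⁴ + u + 1.
Roots in 𝔽_2: f(0) = 1; f(1) = 1.
Complete factorization: f(u) = (u⁶ + u⁵ + u⁴ + u + 1).
Factor degrees with multiplicity: 6 = 6.

6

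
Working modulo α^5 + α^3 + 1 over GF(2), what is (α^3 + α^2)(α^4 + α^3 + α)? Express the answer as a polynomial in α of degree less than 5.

Multiply in GF(2)[α]: (α^3 + α^2)·(α^4 + α^3 + α) = α^7 + α^5 + α^4 + α^3.
Reduce using α^5 ≡ α^3 + 1 (mod α^5 + α^3 + 1).
Reduced: α^4 + α^3 + α^2.

α^4 + α^3 + α^2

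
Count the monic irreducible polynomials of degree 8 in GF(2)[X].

30

Gauss's count: N_{2}(8) = (1/8) Σ_{d|8} μ(8/d)·2^d.
Divisors of 8: 1, 2, 4, 8; μ(8/d) for each: 0, 0, -1, 1.
Σ = − 2^4 + 2^8 = 240.
N = 240/8 = 30.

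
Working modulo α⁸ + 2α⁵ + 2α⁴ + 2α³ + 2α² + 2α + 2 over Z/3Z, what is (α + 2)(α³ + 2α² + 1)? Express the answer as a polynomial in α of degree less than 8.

α^4 + α^3 + α^2 + α + 2

Multiply in Z/3Z[α]: (α + 2)·(α³ + 2α² + 1) = α⁴ + α³ + α² + α + 2.
Reduced: α⁴ + α³ + α² + α + 2.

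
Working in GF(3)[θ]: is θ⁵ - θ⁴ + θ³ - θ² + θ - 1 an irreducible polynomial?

No

Write m(θ) = θ⁵ - θ⁴ + θ³ - θ² + θ - 1.
Check for roots in GF(3): m(0) = 2; m(1) = 0 → root; m(2) = 0 → root.
m(1) = 0, so (θ − 1) divides m(θ); m is reducible.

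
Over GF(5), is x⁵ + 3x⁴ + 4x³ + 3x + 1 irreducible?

Yes

Write g(x) = x⁵ + 3x⁴ + 4x³ + 3x + 1.
Check for roots in GF(5): g(0) = 1; g(1) = 2; g(2) = 4; g(3) = 4; g(4) = 1.
No roots, so no linear factors.
Degree-2 irreducible divisors: test the 10 monic irreducibles of degree 2 over GF(5).
None of them divide g (all give nonzero remainder).
No irreducible factor of degree ≤ 2 exists, so g is irreducible over GF(5).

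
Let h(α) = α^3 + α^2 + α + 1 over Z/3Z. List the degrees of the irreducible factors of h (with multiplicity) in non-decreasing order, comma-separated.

Roots in Z/3Z: h(0) = 1; h(1) = 1; h(2) = 0 → root.
Linear factors from roots: (α + 1).
Complete factorization: h(α) = (α + 1)·(α^2 + 1).
Factor degrees with multiplicity: 1 + 2 = 3.

1, 2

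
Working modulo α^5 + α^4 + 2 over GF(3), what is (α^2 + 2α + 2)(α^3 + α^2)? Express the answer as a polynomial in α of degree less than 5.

2α^4 + α^3 + 2α^2 + 1

Multiply in GF(3)[α]: (α^2 + 2α + 2)·(α^3 + α^2) = α^5 + α^3 + 2α^2.
Reduce using α^5 ≡ 2α^4 + 1 (mod α^5 + α^4 + 2).
Reduced: 2α^4 + α^3 + 2α^2 + 1.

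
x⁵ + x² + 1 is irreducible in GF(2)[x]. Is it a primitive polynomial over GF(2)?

Write f(x) = x⁵ + x² + 1.
|GF(2^5)^×| = 2^5 − 1 = 31. Prime factorization: 31 = 31.
f is primitive ⇔ x has order 31 in GF(2)[x]/(f), i.e. x^(31/q) ≠ 1 for each prime q | 31.
x^(1) mod f = x.
None equal 1, so x has full order 31; f is primitive.

Yes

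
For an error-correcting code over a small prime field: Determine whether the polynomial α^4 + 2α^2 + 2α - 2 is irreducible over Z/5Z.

Write g(α) = α^4 + 2α^2 + 2α - 2.
Check for roots in Z/5Z: g(0) = 3; g(1) = 3; g(2) = 1; g(3) = 3; g(4) = 4.
No roots, so no linear factors.
Degree-2 irreducible divisors: test the 10 monic irreducibles of degree 2 over GF(5).
None of them divide g (all give nonzero remainder).
No irreducible factor of degree ≤ 2 exists, so g is irreducible over GF(5).

Yes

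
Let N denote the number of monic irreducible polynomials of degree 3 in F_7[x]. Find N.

By the necklace-counting formula, N_7(3) = (1/3) Σ_{d|3} μ(3/d)·7^d.
Divisors of 3: 1, 3; μ(3/d) for each: -1, 1.
Σ = − 7^1 + 7^3 = 336.
N = 336/3 = 112.

112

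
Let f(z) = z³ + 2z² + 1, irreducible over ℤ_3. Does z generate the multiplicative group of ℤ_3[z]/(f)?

|GF(3^3)^×| = 3^3 − 1 = 26. Prime factorization: 26 = 2·13.
f is primitive ⇔ z has order 26 in GF(3)[z]/(f), i.e. z^(26/q) ≠ 1 for each prime q | 26.
z^(13) mod f = 2.
z^(2) mod f = z².
None equal 1, so z has full order 26; f is primitive.

Yes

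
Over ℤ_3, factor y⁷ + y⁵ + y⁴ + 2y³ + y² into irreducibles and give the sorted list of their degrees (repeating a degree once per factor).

1, 1, 1, 1, 3

Write g(y) = y⁷ + y⁵ + y⁴ + 2y³ + y².
Roots in ℤ_3: g(0) = 0 → root; g(1) = 0 → root; g(2) = 1.
Linear factors from roots: (y), (y + 2).
Complete factorization: g(y) = (y)^2·(y + 2)^2·(y³ + 2y² + y + 1).
Factor degrees with multiplicity: 1 + 1 + 1 + 1 + 3 = 7.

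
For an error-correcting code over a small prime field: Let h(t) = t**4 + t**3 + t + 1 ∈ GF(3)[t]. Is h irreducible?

Check for roots in GF(3): h(0) = 1; h(1) = 1; h(2) = 0 → root.
h(2) = 0, so (t − 2) divides h(t); h is reducible.

No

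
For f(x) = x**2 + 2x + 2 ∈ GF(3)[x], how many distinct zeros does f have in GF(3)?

0

Evaluate at each of the 3 elements of GF(3):
f(0) = 2; f(1) = 2; f(2) = 1.
No element is a root.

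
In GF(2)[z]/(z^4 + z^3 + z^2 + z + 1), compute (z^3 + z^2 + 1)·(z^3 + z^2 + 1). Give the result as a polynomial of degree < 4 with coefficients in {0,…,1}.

Multiply in GF(2)[z]: (z^3 + z^2 + 1)·(z^3 + z^2 + 1) = z^6 + z^4 + 1.
Reduce using z^4 ≡ z^3 + z^2 + z + 1 (mod z^4 + z^3 + z^2 + z + 1).
Reduced: z^3 + z^2.

z^3 + z^2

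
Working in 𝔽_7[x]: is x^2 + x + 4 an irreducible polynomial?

Yes

Write m(x) = x^2 + x + 4.
Check for roots in 𝔽_7: m(0) = 4; m(1) = 6; m(2) = 3; m(3) = 2; m(4) = 3; m(5) = 6; m(6) = 4.
No roots. A degree-2 polynomial over a field with no linear factor is irreducible.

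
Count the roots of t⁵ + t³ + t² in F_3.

Write g(t) = t⁵ + t³ + t².
Evaluate at each of the 3 elements of F_3:
g(0) = 0 → root; g(1) = 0 → root; g(2) = 2.
Roots: {0, 1}.

2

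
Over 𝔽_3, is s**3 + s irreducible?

Write m(s) = s**3 + s.
Check for roots in 𝔽_3: m(0) = 0 → root; m(1) = 2; m(2) = 1.
m(0) = 0, so (s) divides m(s); m is reducible.

No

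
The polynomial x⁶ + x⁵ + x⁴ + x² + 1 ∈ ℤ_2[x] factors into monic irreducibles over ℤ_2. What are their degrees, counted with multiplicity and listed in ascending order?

Write f(x) = x⁶ + x⁵ + x⁴ + x² + 1.
Roots in ℤ_2: f(0) = 1; f(1) = 1.
Complete factorization: f(x) = (x⁶ + x⁵ + x⁴ + x² + 1).
Factor degrees with multiplicity: 6 = 6.

6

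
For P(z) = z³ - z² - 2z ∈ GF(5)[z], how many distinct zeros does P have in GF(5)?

Evaluate at each of the 5 elements of GF(5):
P(0) = 0 → root; P(1) = 3; P(2) = 0 → root; P(3) = 2; P(4) = 0 → root.
Roots: {0, 2, 4}.

3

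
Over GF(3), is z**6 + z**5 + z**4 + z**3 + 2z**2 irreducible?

No

Write f(z) = z**6 + z**5 + z**4 + z**3 + 2z**2.
Check for roots in GF(3): f(0) = 0 → root; f(1) = 0 → root; f(2) = 2.
f(0) = 0, so (z) divides f(z); f is reducible.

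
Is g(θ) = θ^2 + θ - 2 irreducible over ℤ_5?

Check for roots in ℤ_5: g(0) = 3; g(1) = 0 → root; g(2) = 4; g(3) = 0 → root; g(4) = 3.
g(1) = 0, so (θ − 1) divides g(θ); g is reducible.

No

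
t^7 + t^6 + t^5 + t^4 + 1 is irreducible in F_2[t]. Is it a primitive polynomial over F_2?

Yes

Write f(t) = t^7 + t^6 + t^5 + t^4 + 1.
|GF(2^7)^×| = 2^7 − 1 = 127. Prime factorization: 127 = 127.
f is primitive ⇔ t has order 127 in GF(2)[t]/(f), i.e. t^(127/q) ≠ 1 for each prime q | 127.
t^(1) mod f = t.
None equal 1, so t has full order 127; f is primitive.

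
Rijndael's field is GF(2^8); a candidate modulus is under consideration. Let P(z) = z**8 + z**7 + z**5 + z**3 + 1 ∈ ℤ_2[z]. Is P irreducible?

Check for roots in ℤ_2: P(0) = 1; P(1) = 1.
No roots, so no linear factors.
Monic irreducibles of degree 2 over GF(2): z**2 + z + 1.
None of them divide P (all give nonzero remainder).
Monic irreducibles of degree 3 over GF(2): z**3 + z + 1, z**3 + z**2 + 1.
None of them divide P (all give nonzero remainder).
Monic irreducibles of degree 4 over GF(2): z**4 + z + 1, z**4 + z**3 + 1, z**4 + z**3 + z**2 + z + 1.
None of them divide P (all give nonzero remainder).
No irreducible factor of degree ≤ 4 exists, so P is irreducible over GF(2).

Yes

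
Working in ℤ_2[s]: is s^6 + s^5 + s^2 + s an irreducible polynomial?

No

Write g(s) = s^6 + s^5 + s^2 + s.
Check for roots in ℤ_2: g(0) = 0 → root; g(1) = 0 → root.
g(0) = 0, so (s) divides g(s); g is reducible.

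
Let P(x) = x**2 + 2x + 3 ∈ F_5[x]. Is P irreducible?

Check for roots in F_5: P(0) = 3; P(1) = 1; P(2) = 1; P(3) = 3; P(4) = 2.
No roots. A degree-2 polynomial over a field with no linear factor is irreducible.

Yes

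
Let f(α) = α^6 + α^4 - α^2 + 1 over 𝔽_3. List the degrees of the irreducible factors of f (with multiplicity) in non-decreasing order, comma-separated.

6

Roots in 𝔽_3: f(0) = 1; f(1) = 2; f(2) = 2.
Complete factorization: f(α) = (α^6 + α^4 - α^2 + 1).
Factor degrees with multiplicity: 6 = 6.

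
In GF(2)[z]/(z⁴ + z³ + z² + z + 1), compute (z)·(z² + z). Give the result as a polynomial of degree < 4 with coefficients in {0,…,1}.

z^3 + z^2

Multiply in GF(2)[z]: (z)·(z² + z) = z³ + z².
Reduced: z³ + z².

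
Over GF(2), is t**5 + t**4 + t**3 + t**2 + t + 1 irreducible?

Write P(t) = t**5 + t**4 + t**3 + t**2 + t + 1.
Check for roots in GF(2): P(0) = 1; P(1) = 0 → root.
P(1) = 0, so (t − 1) divides P(t); P is reducible.

No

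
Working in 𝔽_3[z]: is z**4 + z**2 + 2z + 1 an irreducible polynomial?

Write f(z) = z**4 + z**2 + 2z + 1.
Check for roots in 𝔽_3: f(0) = 1; f(1) = 2; f(2) = 1.
No roots, so no linear factors.
Monic irreducibles of degree 2 over GF(3): z**2 + 1, z**2 + z + 2, z**2 + 2z + 2.
None of them divide f (all give nonzero remainder).
No irreducible factor of degree ≤ 2 exists, so f is irreducible over GF(3).

Yes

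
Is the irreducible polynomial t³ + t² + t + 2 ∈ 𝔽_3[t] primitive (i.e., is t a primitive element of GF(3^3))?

No

Write f(t) = t³ + t² + t + 2.
|GF(3^3)^×| = 3^3 − 1 = 26. Prime factorization: 26 = 2·13.
f is primitive ⇔ t has order 26 in GF(3)[t]/(f), i.e. t^(26/q) ≠ 1 for each prime q | 26.
t^(13) mod f = 1
t^(2) mod f = t².
Since t^(13) = 1, the order of t divides 13 < 26; not primitive.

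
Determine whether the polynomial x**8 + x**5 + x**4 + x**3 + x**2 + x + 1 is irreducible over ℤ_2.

Write f(x) = x**8 + x**5 + x**4 + x**3 + x**2 + x + 1.
Check for roots in ℤ_2: f(0) = 1; f(1) = 1.
No roots, so no linear factors.
Monic irreducibles of degree 2 over GF(2): x**2 + x + 1.
None of them divide f (all give nonzero remainder).
Monic irreducibles of degree 3 over GF(2): x**3 + x + 1, x**3 + x**2 + 1.
None of them divide f (all give nonzero remainder).
Monic irreducibles of degree 4 over GF(2): x**4 + x + 1, x**4 + x**3 + 1, x**4 + x**3 + x**2 + x + 1.
None of them divide f (all give nonzero remainder).
No irreducible factor of degree ≤ 4 exists, so f is irreducible over GF(2).

Yes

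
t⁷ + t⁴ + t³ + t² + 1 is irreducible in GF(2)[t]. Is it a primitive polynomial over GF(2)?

Yes

Write f(t) = t⁷ + t⁴ + t³ + t² + 1.
|GF(2^7)^×| = 2^7 − 1 = 127. Prime factorization: 127 = 127.
f is primitive ⇔ t has order 127 in GF(2)[t]/(f), i.e. t^(127/q) ≠ 1 for each prime q | 127.
t^(1) mod f = t.
None equal 1, so t has full order 127; f is primitive.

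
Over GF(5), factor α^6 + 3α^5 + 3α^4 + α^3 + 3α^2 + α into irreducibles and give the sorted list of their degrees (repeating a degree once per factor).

Write f(α) = α^6 + 3α^5 + 3α^4 + α^3 + 3α^2 + α.
Roots in GF(5): f(0) = 0 → root; f(1) = 2; f(2) = 0 → root; f(3) = 3; f(4) = 2.
Linear factors from roots: (α), (α + 3).
Complete factorization: f(α) = (α)·(α + 3)·(α^2 + 2α + 3)·(α^2 + 3α + 4).
Factor degrees with multiplicity: 1 + 1 + 2 + 2 = 6.

1, 1, 2, 2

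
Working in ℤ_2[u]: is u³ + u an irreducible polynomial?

Write P(u) = u³ + u.
Check for roots in ℤ_2: P(0) = 0 → root; P(1) = 0 → root.
P(0) = 0, so (u) divides P(u); P is reducible.

No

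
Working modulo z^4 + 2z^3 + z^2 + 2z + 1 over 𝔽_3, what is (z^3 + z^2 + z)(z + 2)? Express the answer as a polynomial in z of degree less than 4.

Multiply in 𝔽_3[z]: (z^3 + z^2 + z)·(z + 2) = z^4 + 2z.
Reduce using z^4 ≡ z^3 + 2z^2 + z + 2 (mod z^4 + 2z^3 + z^2 + 2z + 1).
Reduced: z^3 + 2z^2 + 2.

z^3 + 2z^2 + 2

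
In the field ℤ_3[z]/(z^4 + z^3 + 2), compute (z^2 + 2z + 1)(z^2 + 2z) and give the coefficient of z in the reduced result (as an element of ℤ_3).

2

Multiply in ℤ_3[z]: (z^2 + 2z + 1)·(z^2 + 2z) = z^4 + z^3 + 2z^2 + 2z.
Reduce using z^4 ≡ 2z^3 + 1 (mod z^4 + z^3 + 2).
Reduced: 2z^2 + 2z + 1.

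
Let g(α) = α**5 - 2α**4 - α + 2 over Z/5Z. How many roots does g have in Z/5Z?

4

Evaluate at each of the 5 elements of Z/5Z:
g(0) = 2; g(1) = 0 → root; g(2) = 0 → root; g(3) = 0 → root; g(4) = 0 → root.
Roots: {1, 2, 3, 4}.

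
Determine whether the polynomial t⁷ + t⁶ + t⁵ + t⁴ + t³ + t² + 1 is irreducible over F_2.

Write f(t) = t⁷ + t⁶ + t⁵ + t⁴ + t³ + t² + 1.
Check for roots in F_2: f(0) = 1; f(1) = 1.
No roots, so no linear factors.
Monic irreducibles of degree 2 over GF(2): t² + t + 1.
None of them divide f (all give nonzero remainder).
Monic irreducibles of degree 3 over GF(2): t³ + t + 1, t³ + t² + 1.
None of them divide f (all give nonzero remainder).
No irreducible factor of degree ≤ 3 exists, so f is irreducible over GF(2).

Yes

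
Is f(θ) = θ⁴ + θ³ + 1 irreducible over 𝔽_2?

Check for roots in 𝔽_2: f(0) = 1; f(1) = 1.
No roots, so no linear factors.
Monic irreducibles of degree 2 over GF(2): θ² + θ + 1.
None of them divide f (all give nonzero remainder).
No irreducible factor of degree ≤ 2 exists, so f is irreducible over GF(2).

Yes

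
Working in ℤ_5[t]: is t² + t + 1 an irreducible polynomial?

Write P(t) = t² + t + 1.
Check for roots in ℤ_5: P(0) = 1; P(1) = 3; P(2) = 2; P(3) = 3; P(4) = 1.
No roots. A degree-2 polynomial over a field with no linear factor is irreducible.

Yes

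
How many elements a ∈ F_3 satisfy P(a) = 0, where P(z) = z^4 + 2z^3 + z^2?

Evaluate at each of the 3 elements of F_3:
P(0) = 0 → root; P(1) = 1; P(2) = 0 → root.
Roots: {0, 2}.

2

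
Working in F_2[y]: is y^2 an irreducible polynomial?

No

Write f(y) = y^2.
Check for roots in F_2: f(0) = 0 → root; f(1) = 1.
f(0) = 0, so (y) divides f(y); f is reducible.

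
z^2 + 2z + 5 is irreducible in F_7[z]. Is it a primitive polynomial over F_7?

Write f(z) = z^2 + 2z + 5.
|GF(7^2)^×| = 7^2 − 1 = 48. Prime factorization: 48 = 2^4·3.
f is primitive ⇔ z has order 48 in GF(7)[z]/(f), i.e. z^(48/q) ≠ 1 for each prime q | 48.
z^(24) mod f = 6.
z^(16) mod f = 4.
None equal 1, so z has full order 48; f is primitive.

Yes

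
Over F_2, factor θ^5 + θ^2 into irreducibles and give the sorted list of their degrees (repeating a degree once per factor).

Write h(θ) = θ^5 + θ^2.
Roots in F_2: h(0) = 0 → root; h(1) = 0 → root.
Linear factors from roots: (θ), (θ + 1).
Complete factorization: h(θ) = (θ + 1)·(θ)^2·(θ^2 + θ + 1).
Factor degrees with multiplicity: 1 + 1 + 1 + 2 = 5.

1, 1, 1, 2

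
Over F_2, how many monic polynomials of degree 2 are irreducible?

Gauss's count: N_{2}(2) = (1/2) Σ_{d|2} μ(2/d)·2^d.
Divisors of 2: 1, 2; μ(2/d) for each: -1, 1.
Σ = − 2^1 + 2^2 = 2.
N = 2/2 = 1.

1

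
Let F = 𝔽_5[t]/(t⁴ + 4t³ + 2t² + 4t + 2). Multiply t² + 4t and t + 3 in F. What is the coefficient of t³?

1

Multiply in 𝔽_5[t]: (t² + 4t)·(t + 3) = t³ + 2t² + 2t.
Reduced: t³ + 2t² + 2t.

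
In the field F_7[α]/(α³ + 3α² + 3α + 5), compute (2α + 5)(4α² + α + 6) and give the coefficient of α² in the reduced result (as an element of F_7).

Multiply in F_7[α]: (2α + 5)·(4α² + α + 6) = α³ + α² + 3α + 2.
Reduce using α³ ≡ 4α² + 4α + 2 (mod α³ + 3α² + 3α + 5).
Reduced: 5α² + 4.

5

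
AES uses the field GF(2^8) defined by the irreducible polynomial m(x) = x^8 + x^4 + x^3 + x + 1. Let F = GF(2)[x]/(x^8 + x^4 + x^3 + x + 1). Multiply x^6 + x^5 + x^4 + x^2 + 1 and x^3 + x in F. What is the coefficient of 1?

1

Multiply in GF(2)[x]: (x^6 + x^5 + x^4 + x^2 + 1)·(x^3 + x) = x^9 + x^8 + x^6 + x.
Reduce using x^8 ≡ x^4 + x^3 + x + 1 (mod x^8 + x^4 + x^3 + x + 1).
Reduced: x^6 + x^5 + x^3 + x^2 + x + 1.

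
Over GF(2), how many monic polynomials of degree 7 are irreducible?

Gauss's count: N_{2}(7) = (1/7) Σ_{d|7} μ(7/d)·2^d.
Divisors of 7: 1, 7; μ(7/d) for each: -1, 1.
Σ = − 2^1 + 2^7 = 126.
N = 126/7 = 18.

18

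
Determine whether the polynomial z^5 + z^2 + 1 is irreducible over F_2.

Write g(z) = z^5 + z^2 + 1.
Check for roots in F_2: g(0) = 1; g(1) = 1.
No roots, so no linear factors.
Monic irreducibles of degree 2 over GF(2): z^2 + z + 1.
None of them divide g (all give nonzero remainder).
No irreducible factor of degree ≤ 2 exists, so g is irreducible over GF(2).

Yes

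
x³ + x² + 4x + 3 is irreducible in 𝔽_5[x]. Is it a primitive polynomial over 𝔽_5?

Yes

Write f(x) = x³ + x² + 4x + 3.
|GF(5^3)^×| = 5^3 − 1 = 124. Prime factorization: 124 = 2^2·31.
f is primitive ⇔ x has order 124 in GF(5)[x]/(f), i.e. x^(124/q) ≠ 1 for each prime q | 124.
x^(62) mod f = 4.
x^(4) mod f = 2x² + x + 3.
None equal 1, so x has full order 124; f is primitive.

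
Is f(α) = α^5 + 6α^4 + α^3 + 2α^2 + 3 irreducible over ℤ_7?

No

Check for roots in ℤ_7: f(0) = 3; f(1) = 6; f(2) = 0 → root; f(3) = 0 → root; f(4) = 6; f(5) = 4; f(6) = 2.
f(2) = 0, so (α − 2) divides f(α); f is reducible.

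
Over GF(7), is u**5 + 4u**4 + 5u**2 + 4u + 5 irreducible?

Write h(u) = u**5 + 4u**4 + 5u**2 + 4u + 5.
Check for roots in GF(7): h(0) = 5; h(1) = 5; h(2) = 3; h(3) = 6; h(4) = 0 → root; h(5) = 0 → root; h(6) = 2.
h(4) = 0, so (u − 4) divides h(u); h is reducible.

No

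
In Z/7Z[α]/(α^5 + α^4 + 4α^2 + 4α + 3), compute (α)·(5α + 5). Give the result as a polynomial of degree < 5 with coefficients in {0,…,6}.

Multiply in Z/7Z[α]: (α)·(5α + 5) = 5α^2 + 5α.
Reduced: 5α^2 + 5α.

5α^2 + 5α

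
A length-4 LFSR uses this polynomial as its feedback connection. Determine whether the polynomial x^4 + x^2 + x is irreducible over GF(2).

No

Write P(x) = x^4 + x^2 + x.
Check for roots in GF(2): P(0) = 0 → root; P(1) = 1.
P(0) = 0, so (x) divides P(x); P is reducible.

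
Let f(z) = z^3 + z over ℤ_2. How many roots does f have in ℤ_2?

2

Evaluate at each of the 2 elements of ℤ_2:
f(0) = 0 → root; f(1) = 0 → root.
Roots: {0, 1}.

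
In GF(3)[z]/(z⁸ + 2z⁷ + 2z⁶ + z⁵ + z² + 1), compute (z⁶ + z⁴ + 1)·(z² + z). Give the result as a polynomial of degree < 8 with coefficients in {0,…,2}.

Multiply in GF(3)[z]: (z⁶ + z⁴ + 1)·(z² + z) = z⁸ + z⁷ + z⁶ + z⁵ + z² + z.
Reduce using z⁸ ≡ z⁷ + z⁶ + 2z⁵ + 2z² + 2 (mod z⁸ + 2z⁷ + 2z⁶ + z⁵ + z² + 1).
Reduced: 2z⁷ + 2z⁶ + z + 2.

2z^7 + 2z^6 + z + 2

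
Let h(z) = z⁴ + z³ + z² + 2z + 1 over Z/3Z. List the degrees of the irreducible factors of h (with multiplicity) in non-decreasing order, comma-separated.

Roots in Z/3Z: h(0) = 1; h(1) = 0 → root; h(2) = 0 → root.
Linear factors from roots: (z + 2), (z + 1).
Complete factorization: h(z) = (z + 1)·(z + 2)·(z² + z + 2).
Factor degrees with multiplicity: 1 + 1 + 2 = 4.

1, 1, 2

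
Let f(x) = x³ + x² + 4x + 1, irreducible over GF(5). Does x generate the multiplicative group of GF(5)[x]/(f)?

|GF(5^3)^×| = 5^3 − 1 = 124. Prime factorization: 124 = 2^2·31.
f is primitive ⇔ x has order 124 in GF(5)[x]/(f), i.e. x^(124/q) ≠ 1 for each prime q | 124.
x^(62) mod f = 1
x^(4) mod f = 2x² + 3x + 1.
Since x^(62) = 1, the order of x divides 62 < 124; not primitive.

No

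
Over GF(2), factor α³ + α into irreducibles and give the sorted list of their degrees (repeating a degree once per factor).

1, 1, 1

Write h(α) = α³ + α.
Roots in GF(2): h(0) = 0 → root; h(1) = 0 → root.
Linear factors from roots: (α), (α + 1).
Complete factorization: h(α) = (α)·(α + 1)^2.
Factor degrees with multiplicity: 1 + 1 + 1 = 3.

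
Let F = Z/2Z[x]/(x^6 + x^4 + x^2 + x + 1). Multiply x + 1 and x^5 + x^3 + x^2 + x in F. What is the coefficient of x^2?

1

Multiply in Z/2Z[x]: (x + 1)·(x^5 + x^3 + x^2 + x) = x^6 + x^5 + x^4 + x.
Reduce using x^6 ≡ x^4 + x^2 + x + 1 (mod x^6 + x^4 + x^2 + x + 1).
Reduced: x^5 + x^2 + 1.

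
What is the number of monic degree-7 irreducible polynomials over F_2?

Gauss's count: N_{2}(7) = (1/7) Σ_{d|7} μ(7/d)·2^d.
Divisors of 7: 1, 7; μ(7/d) for each: -1, 1.
Σ = − 2^1 + 2^7 = 126.
N = 126/7 = 18.

18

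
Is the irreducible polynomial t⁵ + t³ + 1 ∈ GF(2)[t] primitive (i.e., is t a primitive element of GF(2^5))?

Write f(t) = t⁵ + t³ + 1.
|GF(2^5)^×| = 2^5 − 1 = 31. Prime factorization: 31 = 31.
f is primitive ⇔ t has order 31 in GF(2)[t]/(f), i.e. t^(31/q) ≠ 1 for each prime q | 31.
t^(1) mod f = t.
None equal 1, so t has full order 31; f is primitive.

Yes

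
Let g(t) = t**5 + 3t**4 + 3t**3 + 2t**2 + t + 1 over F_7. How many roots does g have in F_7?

Evaluate at each of the 7 elements of F_7:
g(0) = 1; g(1) = 4; g(2) = 3; g(3) = 1; g(4) = 5; g(5) = 6; g(6) = 1.
No element is a root.

0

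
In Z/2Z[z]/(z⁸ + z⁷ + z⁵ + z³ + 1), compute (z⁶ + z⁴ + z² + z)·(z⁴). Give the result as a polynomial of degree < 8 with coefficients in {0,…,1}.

Multiply in Z/2Z[z]: (z⁶ + z⁴ + z² + z)·(z⁴) = z¹⁰ + z⁸ + z⁶ + z⁵.
Reduce using z⁸ ≡ z⁷ + z⁵ + z³ + 1 (mod z⁸ + z⁷ + z⁵ + z³ + 1).
Reduced: z⁷ + z⁴ + z² + z.

z^7 + z^4 + z^2 + z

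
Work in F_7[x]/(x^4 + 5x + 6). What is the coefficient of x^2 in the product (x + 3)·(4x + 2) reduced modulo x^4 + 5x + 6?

4

Multiply in F_7[x]: (x + 3)·(4x + 2) = 4x^2 + 6.
Reduced: 4x^2 + 6.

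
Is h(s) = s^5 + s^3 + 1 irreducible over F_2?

Yes

Check for roots in F_2: h(0) = 1; h(1) = 1.
No roots, so no linear factors.
Monic irreducibles of degree 2 over GF(2): s^2 + s + 1.
None of them divide h (all give nonzero remainder).
No irreducible factor of degree ≤ 2 exists, so h is irreducible over GF(2).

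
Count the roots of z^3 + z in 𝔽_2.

Write h(z) = z^3 + z.
Evaluate at each of the 2 elements of 𝔽_2:
h(0) = 0 → root; h(1) = 0 → root.
Roots: {0, 1}.

2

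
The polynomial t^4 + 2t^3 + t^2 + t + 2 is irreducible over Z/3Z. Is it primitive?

Write f(t) = t^4 + 2t^3 + t^2 + t + 2.
|GF(3^4)^×| = 3^4 − 1 = 80. Prime factorization: 80 = 2^4·5.
f is primitive ⇔ t has order 80 in GF(3)[t]/(f), i.e. t^(80/q) ≠ 1 for each prime q | 80.
t^(40) mod f = 2.
t^(16) mod f = t^3 + 1.
None equal 1, so t has full order 80; f is primitive.

Yes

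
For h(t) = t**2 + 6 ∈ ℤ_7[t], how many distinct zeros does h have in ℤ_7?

Evaluate at each of the 7 elements of ℤ_7:
h(0) = 6; h(1) = 0 → root; h(2) = 3; h(3) = 1; h(4) = 1; h(5) = 3; h(6) = 0 → root.
Roots: {1, 6}.

2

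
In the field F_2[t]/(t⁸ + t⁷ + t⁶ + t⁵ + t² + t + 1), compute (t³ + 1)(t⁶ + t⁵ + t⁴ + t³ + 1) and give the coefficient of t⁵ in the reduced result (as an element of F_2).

1

Multiply in F_2[t]: (t³ + 1)·(t⁶ + t⁵ + t⁴ + t³ + 1) = t⁹ + t⁸ + t⁷ + t⁵ + t⁴ + 1.
Reduce using t⁸ ≡ t⁷ + t⁶ + t⁵ + t² + t + 1 (mod t⁸ + t⁷ + t⁶ + t⁵ + t² + t + 1).
Reduced: t⁶ + t⁵ + t⁴ + t³ + t² + t + 1.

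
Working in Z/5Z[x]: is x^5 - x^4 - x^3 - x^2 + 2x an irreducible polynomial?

Write f(x) = x^5 - x^4 - x^3 - x^2 + 2x.
Check for roots in Z/5Z: f(0) = 0 → root; f(1) = 0 → root; f(2) = 3; f(3) = 2; f(4) = 1.
f(0) = 0, so (x) divides f(x); f is reducible.

No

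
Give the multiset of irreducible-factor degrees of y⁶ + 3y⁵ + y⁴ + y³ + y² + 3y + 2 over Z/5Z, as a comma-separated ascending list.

2, 4

Write h(y) = y⁶ + 3y⁵ + y⁴ + y³ + y² + 3y + 2.
Roots in Z/5Z: h(0) = 2; h(1) = 2; h(2) = 1; h(3) = 1; h(4) = 3.
Complete factorization: h(y) = (y² + y + 1)·(y⁴ + 2y³ + 3y² + y + 2).
Factor degrees with multiplicity: 2 + 4 = 6.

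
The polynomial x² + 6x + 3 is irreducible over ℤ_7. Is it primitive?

Yes

Write f(x) = x² + 6x + 3.
|GF(7^2)^×| = 7^2 − 1 = 48. Prime factorization: 48 = 2^4·3.
f is primitive ⇔ x has order 48 in GF(7)[x]/(f), i.e. x^(48/q) ≠ 1 for each prime q | 48.
x^(24) mod f = 6.
x^(16) mod f = 2.
None equal 1, so x has full order 48; f is primitive.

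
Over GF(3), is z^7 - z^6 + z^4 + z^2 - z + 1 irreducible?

Yes

Write m(z) = z^7 - z^6 + z^4 + z^2 - z + 1.
Check for roots in GF(3): m(0) = 1; m(1) = 2; m(2) = 2.
No roots, so no linear factors.
Monic irreducibles of degree 2 over GF(3): z^2 + 1, z^2 + z - 1, z^2 - z - 1.
None of them divide m (all give nonzero remainder).
Degree-3 irreducible divisors: test the 8 monic irreducibles of degree 3 over GF(3).
None of them divide m (all give nonzero remainder).
No irreducible factor of degree ≤ 3 exists, so m is irreducible over GF(3).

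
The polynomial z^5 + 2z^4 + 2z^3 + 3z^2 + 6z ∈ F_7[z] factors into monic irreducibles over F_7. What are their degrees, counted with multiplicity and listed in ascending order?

1, 1, 1, 1, 1

Write f(z) = z^5 + 2z^4 + 2z^3 + 3z^2 + 6z.
Linear factors from roots: (z), (z + 6), (z + 4), (z + 3).
Complete factorization: f(z) = (z)·(z + 4)·(z + 6)·(z + 3)^2.
Factor degrees with multiplicity: 1 + 1 + 1 + 1 + 1 = 5.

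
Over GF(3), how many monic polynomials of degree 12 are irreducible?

44220

By the necklace-counting formula, N_3(12) = (1/12) Σ_{d|12} μ(12/d)·3^d.
Divisors of 12: 1, 2, 3, 4, 6, 12; μ(12/d) for each: 0, 1, 0, -1, -1, 1.
Σ = 3^2 − 3^4 − 3^6 + 3^12 = 530640.
N = 530640/12 = 44220.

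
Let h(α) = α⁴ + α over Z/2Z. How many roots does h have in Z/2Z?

Evaluate at each of the 2 elements of Z/2Z:
h(0) = 0 → root; h(1) = 0 → root.
Roots: {0, 1}.

2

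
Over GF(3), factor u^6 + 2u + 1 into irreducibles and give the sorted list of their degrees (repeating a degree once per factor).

Write h(u) = u^6 + 2u + 1.
Roots in GF(3): h(0) = 1; h(1) = 1; h(2) = 0 → root.
Linear factors from roots: (u + 1).
Complete factorization: h(u) = (u + 1)·(u^2 + u + 2)·(u^3 + u^2 + u + 2).
Factor degrees with multiplicity: 1 + 2 + 3 = 6.

1, 2, 3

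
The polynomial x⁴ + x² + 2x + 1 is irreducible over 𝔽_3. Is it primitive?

Write f(x) = x⁴ + x² + 2x + 1.
|GF(3^4)^×| = 3^4 − 1 = 80. Prime factorization: 80 = 2^4·5.
f is primitive ⇔ x has order 80 in GF(3)[x]/(f), i.e. x^(80/q) ≠ 1 for each prime q | 80.
x^(40) mod f = 1
x^(16) mod f = 2x³ + 2.
Since x^(40) = 1, the order of x divides 40 < 80; not primitive.

No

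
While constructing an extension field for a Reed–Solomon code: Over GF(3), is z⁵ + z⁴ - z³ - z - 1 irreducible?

Yes

Write m(z) = z⁵ + z⁴ - z³ - z - 1.
Check for roots in GF(3): m(0) = 2; m(1) = 2; m(2) = 1.
No roots, so no linear factors.
Monic irreducibles of degree 2 over GF(3): z² + 1, z² + z - 1, z² - z - 1.
None of them divide m (all give nonzero remainder).
No irreducible factor of degree ≤ 2 exists, so m is irreducible over GF(3).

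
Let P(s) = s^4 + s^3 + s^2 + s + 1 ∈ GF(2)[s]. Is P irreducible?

Check for roots in GF(2): P(0) = 1; P(1) = 1.
No roots, so no linear factors.
Monic irreducibles of degree 2 over GF(2): s^2 + s + 1.
None of them divide P (all give nonzero remainder).
No irreducible factor of degree ≤ 2 exists, so P is irreducible over GF(2).

Yes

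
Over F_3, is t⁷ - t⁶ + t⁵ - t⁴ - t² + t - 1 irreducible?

Write f(t) = t⁷ - t⁶ + t⁵ - t⁴ - t² + t - 1.
Check for roots in F_3: f(0) = 2; f(1) = 2; f(2) = 2.
No roots, so no linear factors.
Monic irreducibles of degree 2 over GF(3): t² + 1, t² + t - 1, t² - t - 1.
None of them divide f (all give nonzero remainder).
Degree-3 irreducible divisors: test the 8 monic irreducibles of degree 3 over GF(3).
None of them divide f (all give nonzero remainder).
No irreducible factor of degree ≤ 3 exists, so f is irreducible over GF(3).

Yes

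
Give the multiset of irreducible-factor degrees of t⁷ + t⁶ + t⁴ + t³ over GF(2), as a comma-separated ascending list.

1, 1, 1, 1, 1, 2

Write g(t) = t⁷ + t⁶ + t⁴ + t³.
Roots in GF(2): g(0) = 0 → root; g(1) = 0 → root.
Linear factors from roots: (t), (t + 1).
Complete factorization: g(t) = (t + 1)^2·(t)^3·(t² + t + 1).
Factor degrees with multiplicity: 1 + 1 + 1 + 1 + 1 + 2 = 7.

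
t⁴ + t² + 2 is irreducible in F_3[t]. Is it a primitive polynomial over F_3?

Write f(t) = t⁴ + t² + 2.
|GF(3^4)^×| = 3^4 − 1 = 80. Prime factorization: 80 = 2^4·5.
f is primitive ⇔ t has order 80 in GF(3)[t]/(f), i.e. t^(80/q) ≠ 1 for each prime q | 80.
t^(40) mod f = 2.
t^(16) mod f = 1
Since t^(16) = 1, the order of t divides 16 < 80; not primitive.

No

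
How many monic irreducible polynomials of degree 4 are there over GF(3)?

18

By the necklace-counting formula, N_3(4) = (1/4) Σ_{d|4} μ(4/d)·3^d.
Divisors of 4: 1, 2, 4; μ(4/d) for each: 0, -1, 1.
Σ = − 3^2 + 3^4 = 72.
N = 72/4 = 18.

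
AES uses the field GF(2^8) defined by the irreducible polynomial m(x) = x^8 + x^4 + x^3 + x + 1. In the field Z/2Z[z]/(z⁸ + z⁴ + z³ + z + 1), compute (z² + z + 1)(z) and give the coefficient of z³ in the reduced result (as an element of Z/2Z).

1

Multiply in Z/2Z[z]: (z² + z + 1)·(z) = z³ + z² + z.
Reduced: z³ + z² + z.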